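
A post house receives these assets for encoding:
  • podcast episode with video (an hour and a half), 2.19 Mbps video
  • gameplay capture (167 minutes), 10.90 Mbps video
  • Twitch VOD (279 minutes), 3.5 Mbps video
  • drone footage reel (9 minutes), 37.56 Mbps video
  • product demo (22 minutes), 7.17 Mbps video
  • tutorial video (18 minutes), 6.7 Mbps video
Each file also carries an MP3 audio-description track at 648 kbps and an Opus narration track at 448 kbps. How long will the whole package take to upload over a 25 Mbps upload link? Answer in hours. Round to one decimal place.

2.8 hours

Audio total: 648 + 448 = 1096 kbps = 1.096 Mbps.
podcast episode with video: 3.286 Mbps × 5400 s = 17744.4 Mb
gameplay capture: 11.996 Mbps × 10020 s = 120199.9 Mb
Twitch VOD: 4.596 Mbps × 16740 s = 76937.0 Mb
drone footage reel: 38.656 Mbps × 540 s = 20874.2 Mb
product demo: 8.266 Mbps × 1320 s = 10911.1 Mb
tutorial video: 7.796 Mbps × 1080 s = 8419.7 Mb
Total: 255086.4 Mb = 31885.8 MB.
At 25 Mbps: 255086.4 / 25 = 10203 s ≈ 2.83 hours.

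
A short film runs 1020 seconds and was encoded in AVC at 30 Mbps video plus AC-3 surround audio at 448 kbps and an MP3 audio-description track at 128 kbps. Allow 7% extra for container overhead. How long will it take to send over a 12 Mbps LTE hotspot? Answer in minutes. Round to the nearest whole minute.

46 minutes

Audio total: 448 + 128 = 576 kbps = 0.576 Mbps.
Total bitrate: 30.576 Mbps.
File: 30.576 Mbps × 1020 s = 31187.5 Mb.
With 7% container overhead: ×1.07. → 33370.6 Mb.
At 12 Mbps: 33370.6 / 12 = 2780.9 s ≈ 46.3 minutes.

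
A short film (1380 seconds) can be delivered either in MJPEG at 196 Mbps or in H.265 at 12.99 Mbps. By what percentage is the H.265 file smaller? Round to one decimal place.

93.4%

MJPEG: 196.000 Mbps × 1380 s = 270480.0 Mb = 31.488 GiB.
H.265: 12.990 Mbps × 1380 s = 17926.2 Mb = 2.087 GiB.
Reduction: (1 − 2.087/31.488) × 100 = 93.37%.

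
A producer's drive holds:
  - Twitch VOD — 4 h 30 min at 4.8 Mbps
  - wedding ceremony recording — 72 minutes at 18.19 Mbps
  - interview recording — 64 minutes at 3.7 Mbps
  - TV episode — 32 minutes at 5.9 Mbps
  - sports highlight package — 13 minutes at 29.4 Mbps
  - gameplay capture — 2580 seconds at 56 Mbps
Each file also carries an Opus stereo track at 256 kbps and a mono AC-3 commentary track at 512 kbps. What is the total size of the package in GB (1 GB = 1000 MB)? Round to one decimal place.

46.5 GB

Audio total: 256 + 512 = 768 kbps = 0.768 Mbps.
Twitch VOD: 5.568 Mbps × 16200 s = 90201.6 Mb
wedding ceremony recording: 18.958 Mbps × 4320 s = 81898.6 Mb
interview recording: 4.468 Mbps × 3840 s = 17157.1 Mb
TV episode: 6.668 Mbps × 1920 s = 12802.6 Mb
sports highlight package: 30.168 Mbps × 780 s = 23531.0 Mb
gameplay capture: 56.768 Mbps × 2580 s = 146461.4 Mb
Total: 372052.3 Mb = 46506.5 MB.
= 46.51 GB.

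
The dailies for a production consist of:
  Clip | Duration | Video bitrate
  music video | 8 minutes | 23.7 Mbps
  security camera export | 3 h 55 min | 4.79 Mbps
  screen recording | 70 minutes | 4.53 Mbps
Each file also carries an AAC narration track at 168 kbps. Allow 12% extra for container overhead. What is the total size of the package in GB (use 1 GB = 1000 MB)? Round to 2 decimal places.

Audio: 168 kbps = 0.168 Mbps.
music video: 23.868 Mbps × 480 s × 1.12 = 12831.4 Mb
security camera export: 4.958 Mbps × 14100 s × 1.12 = 78296.7 Mb
screen recording: 4.698 Mbps × 4200 s × 1.12 = 22099.4 Mb
Total: 113227.6 Mb = 14153.4 MB.
= 14.15 GB.

14.15 GB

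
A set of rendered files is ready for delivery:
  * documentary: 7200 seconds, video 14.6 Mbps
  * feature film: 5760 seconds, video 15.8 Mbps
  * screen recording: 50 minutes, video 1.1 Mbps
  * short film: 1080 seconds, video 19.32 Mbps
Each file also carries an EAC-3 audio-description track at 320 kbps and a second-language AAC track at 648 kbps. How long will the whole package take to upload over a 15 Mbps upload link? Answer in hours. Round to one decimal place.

Audio total: 320 + 648 = 968 kbps = 0.968 Mbps.
documentary: 15.568 Mbps × 7200 s = 112089.6 Mb
feature film: 16.768 Mbps × 5760 s = 96583.7 Mb
screen recording: 2.068 Mbps × 3000 s = 6204.0 Mb
short film: 20.288 Mbps × 1080 s = 21911.0 Mb
Total: 236788.3 Mb = 29598.5 MB.
At 15 Mbps: 236788.3 / 15 = 15786 s ≈ 4.38 hours.

4.4 hours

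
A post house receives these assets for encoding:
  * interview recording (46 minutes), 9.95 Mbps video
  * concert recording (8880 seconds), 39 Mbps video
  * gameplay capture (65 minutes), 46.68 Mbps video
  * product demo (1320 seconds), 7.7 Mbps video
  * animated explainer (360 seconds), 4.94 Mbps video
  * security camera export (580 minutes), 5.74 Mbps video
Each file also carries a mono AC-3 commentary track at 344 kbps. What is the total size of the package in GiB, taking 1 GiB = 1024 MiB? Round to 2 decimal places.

91.44 GiB

Audio: 344 kbps = 0.344 Mbps.
interview recording: 10.294 Mbps × 2760 s = 28411.4 Mb
concert recording: 39.344 Mbps × 8880 s = 349374.7 Mb
gameplay capture: 47.024 Mbps × 3900 s = 183393.6 Mb
product demo: 8.044 Mbps × 1320 s = 10618.1 Mb
animated explainer: 5.284 Mbps × 360 s = 1902.2 Mb
security camera export: 6.084 Mbps × 34800 s = 211723.2 Mb
Total: 785423.3 Mb = 98177.9 MB.
= 91.44 GiB.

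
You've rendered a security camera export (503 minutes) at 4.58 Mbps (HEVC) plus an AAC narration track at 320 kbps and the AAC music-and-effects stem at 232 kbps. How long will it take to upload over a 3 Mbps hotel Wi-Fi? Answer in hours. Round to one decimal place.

503 min = 30180 s
Audio total: 320 + 232 = 552 kbps = 0.552 Mbps.
Total bitrate: 5.132 Mbps.
File: 5.132 Mbps × 30180 s = 154883.8 Mb.
At 3 Mbps: 154883.8 / 3 = 51627.9 s ≈ 14.3 hours.

14.3 hours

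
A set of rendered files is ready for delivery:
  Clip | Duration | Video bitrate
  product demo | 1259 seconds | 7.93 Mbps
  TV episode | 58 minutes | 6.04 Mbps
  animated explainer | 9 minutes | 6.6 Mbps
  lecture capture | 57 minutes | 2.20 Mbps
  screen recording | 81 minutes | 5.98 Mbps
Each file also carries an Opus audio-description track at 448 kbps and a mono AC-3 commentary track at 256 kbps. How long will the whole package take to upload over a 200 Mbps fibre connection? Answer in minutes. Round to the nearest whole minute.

Audio total: 448 + 256 = 704 kbps = 0.704 Mbps.
product demo: 8.634 Mbps × 1259 s = 10870.2 Mb
TV episode: 6.744 Mbps × 3480 s = 23469.1 Mb
animated explainer: 7.304 Mbps × 540 s = 3944.2 Mb
lecture capture: 2.904 Mbps × 3420 s = 9931.7 Mb
screen recording: 6.684 Mbps × 4860 s = 32484.2 Mb
Total: 80699.4 Mb = 10087.4 MB.
At 200 Mbps: 80699.4 / 200 = 403 s ≈ 6.72 minutes.

7 minutes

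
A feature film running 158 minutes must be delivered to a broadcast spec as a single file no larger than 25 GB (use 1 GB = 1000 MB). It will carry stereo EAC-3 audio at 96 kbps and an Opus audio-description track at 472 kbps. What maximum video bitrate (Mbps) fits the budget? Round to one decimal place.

20.5 Mbps

Budget: 25 GB = 200000.0 Mb.
158 min = 9480 s
Total bitrate budget: 200000.0 Mb / 9480 s = 21.097 Mbps.
Audio total: 96 + 472 = 568 kbps = 0.568 Mbps.
Video: 21.097 − 0.568 = 20.529 Mbps.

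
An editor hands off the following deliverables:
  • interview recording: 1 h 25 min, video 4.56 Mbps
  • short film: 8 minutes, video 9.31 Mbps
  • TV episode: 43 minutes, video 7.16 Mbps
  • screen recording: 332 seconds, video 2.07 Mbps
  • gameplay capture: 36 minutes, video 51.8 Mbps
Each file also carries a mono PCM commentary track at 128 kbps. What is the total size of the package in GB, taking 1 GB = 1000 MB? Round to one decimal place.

Audio: 128 kbps = 0.128 Mbps.
interview recording: 4.688 Mbps × 5100 s = 23908.8 Mb
short film: 9.438 Mbps × 480 s = 4530.2 Mb
TV episode: 7.288 Mbps × 2580 s = 18803.0 Mb
screen recording: 2.198 Mbps × 332 s = 729.7 Mb
gameplay capture: 51.928 Mbps × 2160 s = 112164.5 Mb
Total: 160136.3 Mb = 20017.0 MB.
= 20.02 GB.

20.0 GB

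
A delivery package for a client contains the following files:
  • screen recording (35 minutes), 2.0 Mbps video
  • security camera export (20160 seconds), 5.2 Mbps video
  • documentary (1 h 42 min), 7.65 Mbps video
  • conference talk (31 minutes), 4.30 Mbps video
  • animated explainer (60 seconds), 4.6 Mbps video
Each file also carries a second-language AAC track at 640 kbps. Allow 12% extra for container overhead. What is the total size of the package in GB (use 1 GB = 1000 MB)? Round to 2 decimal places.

25.69 GB

Audio: 640 kbps = 0.640 Mbps.
screen recording: 2.640 Mbps × 2100 s × 1.12 = 6209.3 Mb
security camera export: 5.840 Mbps × 20160 s × 1.12 = 131862.5 Mb
documentary: 8.290 Mbps × 6120 s × 1.12 = 56823.0 Mb
conference talk: 4.940 Mbps × 1860 s × 1.12 = 10291.0 Mb
animated explainer: 5.240 Mbps × 60 s × 1.12 = 352.1 Mb
Total: 205537.9 Mb = 25692.2 MB.
= 25.69 GB.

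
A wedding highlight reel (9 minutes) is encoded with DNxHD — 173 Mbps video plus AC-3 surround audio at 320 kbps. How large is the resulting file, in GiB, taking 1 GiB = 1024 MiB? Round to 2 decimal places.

9 min = 540 s
Audio: 320 kbps = 0.320 Mbps.
Total bitrate: 173 + 0.320 = 173.320 Mbps.
Stream data: 173.320 Mbps × 540 s = 93592.8 Mb.
93,593 Mb = 11,699,100,000 bytes ÷ 1,073,741,824 = 10.90 GiB.

10.90 GiB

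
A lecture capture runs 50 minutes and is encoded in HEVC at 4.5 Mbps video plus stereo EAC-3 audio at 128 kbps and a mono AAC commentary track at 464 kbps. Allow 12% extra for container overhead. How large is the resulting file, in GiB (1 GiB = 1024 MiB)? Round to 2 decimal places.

1.99 GiB

50 min = 3000 s
Audio total: 128 + 464 = 592 kbps = 0.592 Mbps.
Total bitrate: 4.5 + 0.592 = 5.092 Mbps.
Stream data: 5.092 Mbps × 3000 s = 15276.0 Mb.
With 12% container overhead: ×1.12.
17,109 Mb = 2,138,640,000 bytes ÷ 1,073,741,824 = 1.992 GiB.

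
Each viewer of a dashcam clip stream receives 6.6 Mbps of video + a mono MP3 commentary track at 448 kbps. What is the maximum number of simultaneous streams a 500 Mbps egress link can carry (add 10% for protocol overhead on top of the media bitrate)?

64

Audio: 448 kbps = 0.448 Mbps.
Per-viewer media rate: 7.048 Mbps.
On the wire with 10% overhead: 7.753 Mbps.
500 Mbps = 500.0 Mbps; 500.0 / 7.753 = 64.49 → 64 viewers.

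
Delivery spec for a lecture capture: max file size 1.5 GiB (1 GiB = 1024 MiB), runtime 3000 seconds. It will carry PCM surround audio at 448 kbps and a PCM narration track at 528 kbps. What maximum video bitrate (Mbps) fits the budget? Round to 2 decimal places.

3.32 Mbps

Budget: 1.5 GiB = 12884.9 Mb.
Total bitrate budget: 12884.9 Mb / 3000 s = 4.295 Mbps.
Audio total: 448 + 528 = 976 kbps = 0.976 Mbps.
Video: 4.295 − 0.976 = 3.319 Mbps.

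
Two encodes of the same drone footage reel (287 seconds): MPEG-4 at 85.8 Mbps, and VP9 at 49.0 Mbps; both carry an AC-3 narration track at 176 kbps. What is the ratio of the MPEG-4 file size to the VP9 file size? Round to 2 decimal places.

1.75

Audio: 176 kbps = 0.176 Mbps.
MPEG-4: 85.976 Mbps × 287 s = 24675.1 Mb = 3.084 GB.
VP9: 49.176 Mbps × 287 s = 14113.5 Mb = 1.764 GB.
Ratio: 3.084 / 1.764 = 1.748.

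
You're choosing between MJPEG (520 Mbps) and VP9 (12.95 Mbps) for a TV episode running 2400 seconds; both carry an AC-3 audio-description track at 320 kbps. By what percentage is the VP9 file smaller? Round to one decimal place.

97.4%

Audio: 320 kbps = 0.320 Mbps.
MJPEG: 520.320 Mbps × 2400 s = 1248768.0 Mb = 145.376 GiB.
VP9: 13.270 Mbps × 2400 s = 31848.0 Mb = 3.708 GiB.
Reduction: (1 − 3.708/145.376) × 100 = 97.45%.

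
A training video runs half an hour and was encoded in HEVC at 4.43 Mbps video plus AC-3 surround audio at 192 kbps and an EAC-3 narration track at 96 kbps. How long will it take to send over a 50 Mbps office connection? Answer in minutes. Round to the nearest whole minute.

3 minutes

30 min = 1800 s
Audio total: 192 + 96 = 288 kbps = 0.288 Mbps.
Total bitrate: 4.718 Mbps.
File: 4.718 Mbps × 1800 s = 8492.4 Mb.
At 50 Mbps: 8492.4 / 50 = 169.8 s ≈ 2.83 minutes.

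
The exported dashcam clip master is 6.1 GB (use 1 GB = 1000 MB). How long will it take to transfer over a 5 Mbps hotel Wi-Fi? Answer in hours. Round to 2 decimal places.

File: 6.1 GB = 48800.0 Mb.
At 5 Mbps: 48800.0 / 5 = 9760.0 s ≈ 2.71 hours.

2.71 hours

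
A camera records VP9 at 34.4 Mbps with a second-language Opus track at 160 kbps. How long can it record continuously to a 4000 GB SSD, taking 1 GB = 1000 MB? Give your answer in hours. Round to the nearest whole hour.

257 hours

Audio: 160 kbps = 0.160 Mbps.
Total bitrate: 34.4 + 0.160 = 34.560 Mbps.
Capacity: 4000 GB = 32,000,000 Mb.
Recording time: 32,000,000 / 34.560 = 925,926 s ≈ 257 hours.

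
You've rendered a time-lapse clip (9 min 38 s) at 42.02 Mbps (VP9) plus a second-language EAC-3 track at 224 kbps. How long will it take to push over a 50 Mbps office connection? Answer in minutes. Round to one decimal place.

8.1 minutes

9 min 38 s = 578 s
Audio: 224 kbps = 0.224 Mbps.
Total bitrate: 42.244 Mbps.
File: 42.244 Mbps × 578 s = 24417.0 Mb.
At 50 Mbps: 24417.0 / 50 = 488.3 s ≈ 8.14 minutes.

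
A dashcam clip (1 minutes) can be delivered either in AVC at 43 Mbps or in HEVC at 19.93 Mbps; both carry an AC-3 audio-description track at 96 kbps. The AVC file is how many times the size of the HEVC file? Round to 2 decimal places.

Audio: 96 kbps = 0.096 Mbps.
AVC: 43.096 Mbps × 60 s = 2585.8 Mb = 308.247 MiB.
HEVC: 20.026 Mbps × 60 s = 1201.6 Mb = 143.237 MiB.
Ratio: 308.247 / 143.237 = 2.152.

2.15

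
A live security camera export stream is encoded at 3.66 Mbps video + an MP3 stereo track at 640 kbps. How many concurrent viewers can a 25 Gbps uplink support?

5813

Audio: 640 kbps = 0.640 Mbps.
Per-viewer media rate: 4.300 Mbps.
25 Gbps = 25,000 Mbps; 25,000 / 4.300 = 5813.95 → 5813 viewers.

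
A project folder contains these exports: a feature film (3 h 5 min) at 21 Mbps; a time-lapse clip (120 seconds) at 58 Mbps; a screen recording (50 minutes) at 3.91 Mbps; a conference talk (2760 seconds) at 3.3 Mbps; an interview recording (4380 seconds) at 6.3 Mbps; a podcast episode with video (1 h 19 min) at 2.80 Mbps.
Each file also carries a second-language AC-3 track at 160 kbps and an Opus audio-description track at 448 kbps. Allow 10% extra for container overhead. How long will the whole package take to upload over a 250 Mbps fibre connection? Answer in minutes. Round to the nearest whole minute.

23 minutes

Audio total: 160 + 448 = 608 kbps = 0.608 Mbps.
feature film: 21.608 Mbps × 11100 s × 1.10 = 263833.7 Mb
time-lapse clip: 58.608 Mbps × 120 s × 1.10 = 7736.3 Mb
screen recording: 4.518 Mbps × 3000 s × 1.10 = 14909.4 Mb
conference talk: 3.908 Mbps × 2760 s × 1.10 = 11864.7 Mb
interview recording: 6.908 Mbps × 4380 s × 1.10 = 33282.7 Mb
podcast episode with video: 3.408 Mbps × 4740 s × 1.10 = 17769.3 Mb
Total: 349396.1 Mb = 43674.5 MB.
At 250 Mbps: 349396.1 / 250 = 1398 s ≈ 23.3 minutes.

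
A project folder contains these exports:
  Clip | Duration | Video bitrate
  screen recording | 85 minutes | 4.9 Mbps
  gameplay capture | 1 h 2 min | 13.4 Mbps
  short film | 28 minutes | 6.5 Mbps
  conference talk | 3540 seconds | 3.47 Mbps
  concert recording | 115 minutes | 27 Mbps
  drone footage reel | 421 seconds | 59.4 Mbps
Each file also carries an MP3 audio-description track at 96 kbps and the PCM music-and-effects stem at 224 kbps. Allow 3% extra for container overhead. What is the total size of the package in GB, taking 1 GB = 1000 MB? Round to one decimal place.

40.7 GB

Audio total: 96 + 224 = 320 kbps = 0.320 Mbps.
screen recording: 5.220 Mbps × 5100 s × 1.03 = 27420.7 Mb
gameplay capture: 13.720 Mbps × 3720 s × 1.03 = 52569.6 Mb
short film: 6.820 Mbps × 1680 s × 1.03 = 11801.3 Mb
conference talk: 3.790 Mbps × 3540 s × 1.03 = 13819.1 Mb
concert recording: 27.320 Mbps × 6900 s × 1.03 = 194163.2 Mb
drone footage reel: 59.720 Mbps × 421 s × 1.03 = 25896.4 Mb
Total: 325670.3 Mb = 40708.8 MB.
= 40.71 GB.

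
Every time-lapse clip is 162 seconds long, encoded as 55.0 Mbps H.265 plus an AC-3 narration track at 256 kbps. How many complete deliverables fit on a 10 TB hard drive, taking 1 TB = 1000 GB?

8937

Audio: 256 kbps = 0.256 Mbps.
Total bitrate: 55.256 Mbps.
Per item: 55.256 Mbps × 162 s = 8,951 Mb = 1,119 MB.
Capacity: 10 TB = 80,000,000 Mb; 8937.08 items → 8937 complete.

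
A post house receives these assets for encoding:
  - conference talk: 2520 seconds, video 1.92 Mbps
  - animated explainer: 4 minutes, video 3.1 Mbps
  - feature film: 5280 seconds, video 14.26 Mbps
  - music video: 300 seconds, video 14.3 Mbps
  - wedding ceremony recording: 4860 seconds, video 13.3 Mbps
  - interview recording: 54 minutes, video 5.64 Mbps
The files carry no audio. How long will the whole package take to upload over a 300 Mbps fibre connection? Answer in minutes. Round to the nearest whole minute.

conference talk: 1.920 Mbps × 2520 s = 4838.4 Mb
animated explainer: 3.100 Mbps × 240 s = 744.0 Mb
feature film: 14.260 Mbps × 5280 s = 75292.8 Mb
music video: 14.300 Mbps × 300 s = 4290.0 Mb
wedding ceremony recording: 13.300 Mbps × 4860 s = 64638.0 Mb
interview recording: 5.640 Mbps × 3240 s = 18273.6 Mb
Total: 168076.8 Mb = 21009.6 MB.
At 300 Mbps: 168076.8 / 300 = 560 s ≈ 9.34 minutes.

9 minutes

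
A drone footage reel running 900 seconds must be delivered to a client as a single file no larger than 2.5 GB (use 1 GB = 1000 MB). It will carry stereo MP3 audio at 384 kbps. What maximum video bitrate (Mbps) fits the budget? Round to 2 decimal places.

Budget: 2.5 GB = 20000.0 Mb.
Total bitrate budget: 20000.0 Mb / 900 s = 22.222 Mbps.
Audio: 384 kbps = 0.384 Mbps.
Video: 22.222 − 0.384 = 21.838 Mbps.

21.84 Mbps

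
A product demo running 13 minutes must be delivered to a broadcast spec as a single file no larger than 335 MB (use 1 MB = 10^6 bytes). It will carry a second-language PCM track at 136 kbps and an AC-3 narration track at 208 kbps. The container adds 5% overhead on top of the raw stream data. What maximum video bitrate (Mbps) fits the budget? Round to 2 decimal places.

2.93 Mbps

Budget: 335 MB = 2680.0 Mb.
Stream payload after overhead: 2680.0 / 1.05 = 2552.4 Mb.
13 min = 780 s
Total bitrate budget: 2552.4 Mb / 780 s = 3.272 Mbps.
Audio total: 136 + 208 = 344 kbps = 0.344 Mbps.
Video: 3.272 − 0.344 = 2.928 Mbps.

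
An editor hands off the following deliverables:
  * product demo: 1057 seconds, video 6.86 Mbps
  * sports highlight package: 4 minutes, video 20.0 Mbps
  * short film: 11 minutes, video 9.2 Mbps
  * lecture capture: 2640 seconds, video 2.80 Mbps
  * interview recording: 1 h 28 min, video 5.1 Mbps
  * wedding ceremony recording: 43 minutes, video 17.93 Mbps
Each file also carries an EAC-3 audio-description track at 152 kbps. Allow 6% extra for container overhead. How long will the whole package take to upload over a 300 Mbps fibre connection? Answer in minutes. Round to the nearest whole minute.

6 minutes

Audio: 152 kbps = 0.152 Mbps.
product demo: 7.012 Mbps × 1057 s × 1.06 = 7856.4 Mb
sports highlight package: 20.152 Mbps × 240 s × 1.06 = 5126.7 Mb
short film: 9.352 Mbps × 660 s × 1.06 = 6542.7 Mb
lecture capture: 2.952 Mbps × 2640 s × 1.06 = 8260.9 Mb
interview recording: 5.252 Mbps × 5280 s × 1.06 = 29394.4 Mb
wedding ceremony recording: 18.082 Mbps × 2580 s × 1.06 = 49450.7 Mb
Total: 106631.6 Mb = 13329.0 MB.
At 300 Mbps: 106631.6 / 300 = 355 s ≈ 5.92 minutes.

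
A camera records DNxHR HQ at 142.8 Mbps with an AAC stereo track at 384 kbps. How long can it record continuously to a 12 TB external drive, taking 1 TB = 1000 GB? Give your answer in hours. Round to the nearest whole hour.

186 hours

Audio: 384 kbps = 0.384 Mbps.
Total bitrate: 142.8 + 0.384 = 143.184 Mbps.
Capacity: 12 TB = 96,000,000 Mb.
Recording time: 96,000,000 / 143.184 = 670,466 s ≈ 186 hours.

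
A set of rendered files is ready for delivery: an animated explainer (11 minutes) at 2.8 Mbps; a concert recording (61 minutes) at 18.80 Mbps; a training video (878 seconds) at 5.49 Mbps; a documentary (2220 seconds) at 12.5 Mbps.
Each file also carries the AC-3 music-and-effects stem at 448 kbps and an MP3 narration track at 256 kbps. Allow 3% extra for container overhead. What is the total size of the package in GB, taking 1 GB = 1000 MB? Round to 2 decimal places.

Audio total: 448 + 256 = 704 kbps = 0.704 Mbps.
animated explainer: 3.504 Mbps × 660 s × 1.03 = 2382.0 Mb
concert recording: 19.504 Mbps × 3660 s × 1.03 = 73526.2 Mb
training video: 6.194 Mbps × 878 s × 1.03 = 5601.5 Mb
documentary: 13.204 Mbps × 2220 s × 1.03 = 30192.3 Mb
Total: 111701.9 Mb = 13962.7 MB.
= 13.96 GB.

13.96 GB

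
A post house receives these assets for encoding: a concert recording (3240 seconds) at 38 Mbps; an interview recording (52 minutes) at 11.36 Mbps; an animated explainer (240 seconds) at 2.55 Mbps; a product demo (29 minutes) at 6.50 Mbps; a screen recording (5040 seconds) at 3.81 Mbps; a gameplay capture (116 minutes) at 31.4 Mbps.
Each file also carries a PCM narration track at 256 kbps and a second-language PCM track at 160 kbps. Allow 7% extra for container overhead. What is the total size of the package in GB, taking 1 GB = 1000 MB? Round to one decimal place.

55.7 GB

Audio total: 256 + 160 = 416 kbps = 0.416 Mbps.
concert recording: 38.416 Mbps × 3240 s × 1.07 = 133180.6 Mb
interview recording: 11.776 Mbps × 3120 s × 1.07 = 39313.0 Mb
animated explainer: 2.966 Mbps × 240 s × 1.07 = 761.7 Mb
product demo: 6.916 Mbps × 1740 s × 1.07 = 12876.2 Mb
screen recording: 4.226 Mbps × 5040 s × 1.07 = 22790.0 Mb
gameplay capture: 31.816 Mbps × 6960 s × 1.07 = 236940.1 Mb
Total: 445861.6 Mb = 55732.7 MB.
= 55.73 GB.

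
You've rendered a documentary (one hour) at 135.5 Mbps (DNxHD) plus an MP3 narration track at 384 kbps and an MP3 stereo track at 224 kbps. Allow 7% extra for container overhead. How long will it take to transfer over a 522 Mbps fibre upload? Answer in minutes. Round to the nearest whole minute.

1 h = 3600 s
Audio total: 384 + 224 = 608 kbps = 0.608 Mbps.
Total bitrate: 136.108 Mbps.
File: 136.108 Mbps × 3600 s = 489988.8 Mb.
With 7% container overhead: ×1.07. → 524288.0 Mb.
At 522 Mbps: 524288.0 / 522 = 1004.4 s ≈ 16.7 minutes.

17 minutes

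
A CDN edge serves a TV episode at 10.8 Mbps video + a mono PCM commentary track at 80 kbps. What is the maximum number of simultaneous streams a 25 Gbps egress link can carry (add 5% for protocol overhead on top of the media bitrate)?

Audio: 80 kbps = 0.080 Mbps.
Per-viewer media rate: 10.880 Mbps.
On the wire with 5% overhead: 11.424 Mbps.
25 Gbps = 25,000 Mbps; 25,000 / 11.424 = 2188.38 → 2188 viewers.

2188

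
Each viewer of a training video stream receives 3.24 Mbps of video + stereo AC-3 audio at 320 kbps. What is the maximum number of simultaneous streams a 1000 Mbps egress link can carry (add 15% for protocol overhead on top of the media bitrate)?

244

Audio: 320 kbps = 0.320 Mbps.
Per-viewer media rate: 3.560 Mbps.
On the wire with 15% overhead: 4.094 Mbps.
1000 Mbps = 1,000 Mbps; 1,000 / 4.094 = 244.26 → 244 viewers.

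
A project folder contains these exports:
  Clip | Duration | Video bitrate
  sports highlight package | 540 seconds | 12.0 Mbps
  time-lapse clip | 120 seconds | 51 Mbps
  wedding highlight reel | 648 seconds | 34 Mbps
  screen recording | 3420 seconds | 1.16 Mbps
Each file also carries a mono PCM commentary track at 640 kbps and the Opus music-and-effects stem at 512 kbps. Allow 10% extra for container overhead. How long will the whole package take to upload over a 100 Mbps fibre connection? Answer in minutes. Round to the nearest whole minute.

8 minutes

Audio total: 640 + 512 = 1152 kbps = 1.152 Mbps.
sports highlight package: 13.152 Mbps × 540 s × 1.10 = 7812.3 Mb
time-lapse clip: 52.152 Mbps × 120 s × 1.10 = 6884.1 Mb
wedding highlight reel: 35.152 Mbps × 648 s × 1.10 = 25056.3 Mb
screen recording: 2.312 Mbps × 3420 s × 1.10 = 8697.7 Mb
Total: 48450.4 Mb = 6056.3 MB.
At 100 Mbps: 48450.4 / 100 = 485 s ≈ 8.08 minutes.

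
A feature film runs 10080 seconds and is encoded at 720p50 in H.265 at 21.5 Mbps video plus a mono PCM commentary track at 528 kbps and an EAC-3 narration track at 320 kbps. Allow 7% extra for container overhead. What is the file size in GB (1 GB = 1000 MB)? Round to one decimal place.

Audio total: 528 + 320 = 848 kbps = 0.848 Mbps.
Total bitrate: 21.5 + 0.848 = 22.348 Mbps.
Stream data: 22.348 Mbps × 10080 s = 225267.8 Mb.
With 7% container overhead: ×1.07.
241,037 Mb ÷ 8 = 30,130 MB → 30.13 GB.

30.1 GB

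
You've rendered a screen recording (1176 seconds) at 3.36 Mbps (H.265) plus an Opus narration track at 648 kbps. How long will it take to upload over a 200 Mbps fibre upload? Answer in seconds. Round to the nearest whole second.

Audio: 648 kbps = 0.648 Mbps.
Total bitrate: 4.008 Mbps.
File: 4.008 Mbps × 1176 s = 4713.4 Mb.
At 200 Mbps: 4713.4 / 200 = 23.6 s ≈ 23.6 seconds.

24 seconds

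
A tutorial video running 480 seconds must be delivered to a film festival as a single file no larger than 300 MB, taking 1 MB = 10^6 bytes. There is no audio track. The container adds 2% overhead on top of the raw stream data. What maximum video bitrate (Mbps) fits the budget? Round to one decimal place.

Budget: 300 MB = 2400.0 Mb.
Stream payload after overhead: 2400.0 / 1.02 = 2352.9 Mb.
Total bitrate budget: 2352.9 Mb / 480 s = 4.902 Mbps.

4.9 Mbps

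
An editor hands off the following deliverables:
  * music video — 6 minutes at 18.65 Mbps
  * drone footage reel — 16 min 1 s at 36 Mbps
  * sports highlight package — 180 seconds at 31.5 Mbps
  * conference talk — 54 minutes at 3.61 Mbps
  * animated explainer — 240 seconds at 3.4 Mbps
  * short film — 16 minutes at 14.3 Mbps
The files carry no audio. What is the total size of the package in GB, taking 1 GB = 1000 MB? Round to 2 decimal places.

9.15 GB

music video: 18.650 Mbps × 360 s = 6714.0 Mb
drone footage reel: 36.000 Mbps × 961 s = 34596.0 Mb
sports highlight package: 31.500 Mbps × 180 s = 5670.0 Mb
conference talk: 3.610 Mbps × 3240 s = 11696.4 Mb
animated explainer: 3.400 Mbps × 240 s = 816.0 Mb
short film: 14.300 Mbps × 960 s = 13728.0 Mb
Total: 73220.4 Mb = 9152.5 MB.
= 9.153 GB.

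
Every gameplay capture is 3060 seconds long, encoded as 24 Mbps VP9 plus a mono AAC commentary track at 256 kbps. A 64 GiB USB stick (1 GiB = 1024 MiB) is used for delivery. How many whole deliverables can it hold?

Audio: 256 kbps = 0.256 Mbps.
Total bitrate: 24.256 Mbps.
Per item: 24.256 Mbps × 3060 s = 74,223 Mb = 9,278 MB.
Capacity: 64 GiB = 549,756 Mb; 7.41 items → 7 complete.

7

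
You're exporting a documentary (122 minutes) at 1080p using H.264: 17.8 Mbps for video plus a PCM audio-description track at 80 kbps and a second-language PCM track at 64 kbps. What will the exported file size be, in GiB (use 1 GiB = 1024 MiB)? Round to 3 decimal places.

15.291 GiB

122 min = 7320 s
Audio total: 80 + 64 = 144 kbps = 0.144 Mbps.
Total bitrate: 17.8 + 0.144 = 17.944 Mbps.
Stream data: 17.944 Mbps × 7320 s = 131350.1 Mb.
131,350 Mb = 16,418,760,000 bytes ÷ 1,073,741,824 = 15.29 GiB.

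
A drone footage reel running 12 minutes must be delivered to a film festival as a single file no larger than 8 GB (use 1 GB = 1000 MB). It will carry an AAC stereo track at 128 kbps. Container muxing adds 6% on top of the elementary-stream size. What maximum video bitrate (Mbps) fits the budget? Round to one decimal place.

Budget: 8 GB = 64000.0 Mb.
Stream payload after overhead: 64000.0 / 1.06 = 60377.4 Mb.
12 min = 720 s
Total bitrate budget: 60377.4 Mb / 720 s = 83.857 Mbps.
Audio: 128 kbps = 0.128 Mbps.
Video: 83.857 − 0.128 = 83.729 Mbps.

83.7 Mbps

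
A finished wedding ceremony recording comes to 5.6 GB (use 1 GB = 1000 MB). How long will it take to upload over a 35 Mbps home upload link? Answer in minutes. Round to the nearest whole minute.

21 minutes

File: 5.6 GB = 44800.0 Mb.
At 35 Mbps: 44800.0 / 35 = 1280.0 s ≈ 21.3 minutes.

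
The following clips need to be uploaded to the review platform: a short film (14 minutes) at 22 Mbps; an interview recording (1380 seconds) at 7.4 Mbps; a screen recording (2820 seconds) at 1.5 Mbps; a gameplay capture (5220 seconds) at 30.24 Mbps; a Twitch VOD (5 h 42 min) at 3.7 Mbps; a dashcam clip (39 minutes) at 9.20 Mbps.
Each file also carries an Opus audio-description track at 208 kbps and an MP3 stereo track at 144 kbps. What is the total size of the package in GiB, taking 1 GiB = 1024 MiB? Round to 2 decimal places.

34.91 GiB

Audio total: 208 + 144 = 352 kbps = 0.352 Mbps.
short film: 22.352 Mbps × 840 s = 18775.7 Mb
interview recording: 7.752 Mbps × 1380 s = 10697.8 Mb
screen recording: 1.852 Mbps × 2820 s = 5222.6 Mb
gameplay capture: 30.592 Mbps × 5220 s = 159690.2 Mb
Twitch VOD: 4.052 Mbps × 20520 s = 83147.0 Mb
dashcam clip: 9.552 Mbps × 2340 s = 22351.7 Mb
Total: 299885.0 Mb = 37485.6 MB.
= 34.91 GiB.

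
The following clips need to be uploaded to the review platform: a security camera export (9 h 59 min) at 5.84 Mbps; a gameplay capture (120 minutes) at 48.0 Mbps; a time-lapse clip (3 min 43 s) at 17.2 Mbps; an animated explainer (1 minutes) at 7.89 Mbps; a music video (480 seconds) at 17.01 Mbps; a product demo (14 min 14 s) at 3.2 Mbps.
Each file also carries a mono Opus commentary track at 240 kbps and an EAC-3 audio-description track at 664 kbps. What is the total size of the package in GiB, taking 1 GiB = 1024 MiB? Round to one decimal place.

Audio total: 240 + 664 = 904 kbps = 0.904 Mbps.
security camera export: 6.744 Mbps × 35940 s = 242379.4 Mb
gameplay capture: 48.904 Mbps × 7200 s = 352108.8 Mb
time-lapse clip: 18.104 Mbps × 223 s = 4037.2 Mb
animated explainer: 8.794 Mbps × 60 s = 527.6 Mb
music video: 17.914 Mbps × 480 s = 8598.7 Mb
product demo: 4.104 Mbps × 854 s = 3504.8 Mb
Total: 611156.5 Mb = 76394.6 MB.
= 71.15 GiB.

71.1 GiB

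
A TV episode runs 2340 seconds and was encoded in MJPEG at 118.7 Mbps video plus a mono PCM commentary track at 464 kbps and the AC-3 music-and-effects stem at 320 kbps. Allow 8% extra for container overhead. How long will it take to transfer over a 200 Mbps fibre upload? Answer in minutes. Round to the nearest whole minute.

25 minutes

Audio total: 464 + 320 = 784 kbps = 0.784 Mbps.
Total bitrate: 119.484 Mbps.
File: 119.484 Mbps × 2340 s = 279592.6 Mb.
With 8% container overhead: ×1.08. → 301960.0 Mb.
At 200 Mbps: 301960.0 / 200 = 1509.8 s ≈ 25.2 minutes.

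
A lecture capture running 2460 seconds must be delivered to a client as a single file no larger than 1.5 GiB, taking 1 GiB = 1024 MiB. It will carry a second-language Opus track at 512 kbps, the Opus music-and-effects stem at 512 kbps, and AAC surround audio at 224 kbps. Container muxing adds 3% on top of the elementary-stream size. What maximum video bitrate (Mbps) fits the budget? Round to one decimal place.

3.8 Mbps

Budget: 1.5 GiB = 12884.9 Mb.
Stream payload after overhead: 12884.9 / 1.03 = 12509.6 Mb.
Total bitrate budget: 12509.6 Mb / 2460 s = 5.085 Mbps.
Audio total: 512 + 512 + 224 = 1248 kbps = 1.248 Mbps.
Video: 5.085 − 1.248 = 3.837 Mbps.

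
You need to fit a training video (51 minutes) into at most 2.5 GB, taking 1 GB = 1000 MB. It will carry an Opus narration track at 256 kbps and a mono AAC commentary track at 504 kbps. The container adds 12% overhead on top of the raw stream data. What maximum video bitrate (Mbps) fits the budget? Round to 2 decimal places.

5.08 Mbps

Budget: 2.5 GB = 20000.0 Mb.
Stream payload after overhead: 20000.0 / 1.12 = 17857.1 Mb.
51 min = 3060 s
Total bitrate budget: 17857.1 Mb / 3060 s = 5.836 Mbps.
Audio total: 256 + 504 = 760 kbps = 0.760 Mbps.
Video: 5.836 − 0.760 = 5.076 Mbps.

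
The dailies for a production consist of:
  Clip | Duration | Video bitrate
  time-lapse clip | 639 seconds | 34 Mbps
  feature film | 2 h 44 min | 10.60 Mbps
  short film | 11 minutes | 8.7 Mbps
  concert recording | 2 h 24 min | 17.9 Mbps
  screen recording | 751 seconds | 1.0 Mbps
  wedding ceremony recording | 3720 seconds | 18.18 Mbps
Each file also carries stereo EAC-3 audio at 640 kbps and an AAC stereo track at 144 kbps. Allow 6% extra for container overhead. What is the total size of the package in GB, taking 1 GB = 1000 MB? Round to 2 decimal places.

49.53 GB

Audio total: 640 + 144 = 784 kbps = 0.784 Mbps.
time-lapse clip: 34.784 Mbps × 639 s × 1.06 = 23560.6 Mb
feature film: 11.384 Mbps × 9840 s × 1.06 = 118739.7 Mb
short film: 9.484 Mbps × 660 s × 1.06 = 6635.0 Mb
concert recording: 18.684 Mbps × 8640 s × 1.06 = 171115.5 Mb
screen recording: 1.784 Mbps × 751 s × 1.06 = 1420.2 Mb
wedding ceremony recording: 18.964 Mbps × 3720 s × 1.06 = 74778.8 Mb
Total: 396249.8 Mb = 49531.2 MB.
= 49.53 GB.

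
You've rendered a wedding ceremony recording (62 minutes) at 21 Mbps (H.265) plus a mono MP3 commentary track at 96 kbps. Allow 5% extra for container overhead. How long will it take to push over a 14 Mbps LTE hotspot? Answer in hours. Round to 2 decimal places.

62 min = 3720 s
Audio: 96 kbps = 0.096 Mbps.
Total bitrate: 21.096 Mbps.
File: 21.096 Mbps × 3720 s = 78477.1 Mb.
With 5% container overhead: ×1.05. → 82401.0 Mb.
At 14 Mbps: 82401.0 / 14 = 5885.8 s ≈ 1.63 hours.

1.63 hours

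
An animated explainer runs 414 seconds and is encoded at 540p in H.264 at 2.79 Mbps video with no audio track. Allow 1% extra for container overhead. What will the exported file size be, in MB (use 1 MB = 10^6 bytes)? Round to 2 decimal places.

145.83 MB

Total bitrate: 2.79 Mbps.
Stream data: 2.790 Mbps × 414 s = 1155.1 Mb.
With 1% container overhead: ×1.01.
1,167 Mb ÷ 8 = 145.8 MB → 145.8 MB.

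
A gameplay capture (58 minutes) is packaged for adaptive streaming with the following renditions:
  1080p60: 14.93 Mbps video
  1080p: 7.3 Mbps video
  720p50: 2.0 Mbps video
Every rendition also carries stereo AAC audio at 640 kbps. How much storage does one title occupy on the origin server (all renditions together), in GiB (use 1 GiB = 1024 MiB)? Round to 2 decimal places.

58 min = 3480 s
Audio: 640 kbps = 0.640 Mbps.
Sum of rendition bitrates: (14.93+0.640) + (7.3+0.640) + (2.0+0.640) = 26.150 Mbps.
× 3480 s = 91,002 Mb = 11,375 MB = 10.59 GiB.

10.59 GiB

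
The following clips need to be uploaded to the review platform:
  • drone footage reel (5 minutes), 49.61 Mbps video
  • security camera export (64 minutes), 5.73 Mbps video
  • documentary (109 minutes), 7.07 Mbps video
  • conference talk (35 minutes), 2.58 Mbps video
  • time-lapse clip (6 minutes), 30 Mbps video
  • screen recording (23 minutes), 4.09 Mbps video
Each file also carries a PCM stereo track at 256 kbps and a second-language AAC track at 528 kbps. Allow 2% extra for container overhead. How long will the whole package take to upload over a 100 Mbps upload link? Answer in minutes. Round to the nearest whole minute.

Audio total: 256 + 528 = 784 kbps = 0.784 Mbps.
drone footage reel: 50.394 Mbps × 300 s × 1.02 = 15420.6 Mb
security camera export: 6.514 Mbps × 3840 s × 1.02 = 25514.0 Mb
documentary: 7.854 Mbps × 6540 s × 1.02 = 52392.5 Mb
conference talk: 3.364 Mbps × 2100 s × 1.02 = 7205.7 Mb
time-lapse clip: 30.784 Mbps × 360 s × 1.02 = 11303.9 Mb
screen recording: 4.874 Mbps × 1380 s × 1.02 = 6860.6 Mb
Total: 118697.3 Mb = 14837.2 MB.
At 100 Mbps: 118697.3 / 100 = 1187 s ≈ 19.8 minutes.

20 minutes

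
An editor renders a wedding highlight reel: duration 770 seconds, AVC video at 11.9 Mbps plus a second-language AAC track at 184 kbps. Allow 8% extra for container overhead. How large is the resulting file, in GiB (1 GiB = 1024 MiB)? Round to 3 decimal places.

Audio: 184 kbps = 0.184 Mbps.
Total bitrate: 11.9 + 0.184 = 12.084 Mbps.
Stream data: 12.084 Mbps × 770 s = 9304.7 Mb.
With 8% container overhead: ×1.08.
10,049 Mb = 1,256,131,800 bytes ÷ 1,073,741,824 = 1.170 GiB.

1.170 GiB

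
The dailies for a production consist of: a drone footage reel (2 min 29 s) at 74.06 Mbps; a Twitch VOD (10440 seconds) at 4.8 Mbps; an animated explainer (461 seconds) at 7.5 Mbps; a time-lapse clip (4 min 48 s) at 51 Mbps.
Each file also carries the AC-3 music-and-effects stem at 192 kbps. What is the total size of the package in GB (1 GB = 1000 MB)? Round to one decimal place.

10.2 GB

Audio: 192 kbps = 0.192 Mbps.
drone footage reel: 74.252 Mbps × 149 s = 11063.5 Mb
Twitch VOD: 4.992 Mbps × 10440 s = 52116.5 Mb
animated explainer: 7.692 Mbps × 461 s = 3546.0 Mb
time-lapse clip: 51.192 Mbps × 288 s = 14743.3 Mb
Total: 81469.3 Mb = 10183.7 MB.
= 10.18 GB.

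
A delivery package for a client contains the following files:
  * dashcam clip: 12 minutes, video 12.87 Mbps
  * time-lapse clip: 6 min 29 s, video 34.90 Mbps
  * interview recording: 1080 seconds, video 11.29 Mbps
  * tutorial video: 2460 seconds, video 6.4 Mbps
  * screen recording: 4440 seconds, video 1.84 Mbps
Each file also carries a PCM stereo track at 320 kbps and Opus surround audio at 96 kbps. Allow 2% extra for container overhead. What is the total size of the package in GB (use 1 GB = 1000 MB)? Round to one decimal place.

Audio total: 320 + 96 = 416 kbps = 0.416 Mbps.
dashcam clip: 13.286 Mbps × 720 s × 1.02 = 9757.2 Mb
time-lapse clip: 35.316 Mbps × 389 s × 1.02 = 14012.7 Mb
interview recording: 11.706 Mbps × 1080 s × 1.02 = 12895.3 Mb
tutorial video: 6.816 Mbps × 2460 s × 1.02 = 17102.7 Mb
screen recording: 2.256 Mbps × 4440 s × 1.02 = 10217.0 Mb
Total: 63984.9 Mb = 7998.1 MB.
= 7.998 GB.

8.0 GB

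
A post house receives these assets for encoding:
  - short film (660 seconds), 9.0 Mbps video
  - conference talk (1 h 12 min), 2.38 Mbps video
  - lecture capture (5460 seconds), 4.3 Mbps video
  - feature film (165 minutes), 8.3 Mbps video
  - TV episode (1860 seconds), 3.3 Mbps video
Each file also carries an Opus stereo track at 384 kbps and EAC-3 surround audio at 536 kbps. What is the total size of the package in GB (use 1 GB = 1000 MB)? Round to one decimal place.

Audio total: 384 + 536 = 920 kbps = 0.920 Mbps.
short film: 9.920 Mbps × 660 s = 6547.2 Mb
conference talk: 3.300 Mbps × 4320 s = 14256.0 Mb
lecture capture: 5.220 Mbps × 5460 s = 28501.2 Mb
feature film: 9.220 Mbps × 9900 s = 91278.0 Mb
TV episode: 4.220 Mbps × 1860 s = 7849.2 Mb
Total: 148431.6 Mb = 18554.0 MB.
= 18.55 GB.

18.6 GB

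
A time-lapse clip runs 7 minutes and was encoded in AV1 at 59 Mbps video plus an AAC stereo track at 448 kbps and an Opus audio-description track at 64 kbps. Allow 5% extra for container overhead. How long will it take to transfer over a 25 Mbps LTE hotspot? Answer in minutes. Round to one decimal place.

7 min = 420 s
Audio total: 448 + 64 = 512 kbps = 0.512 Mbps.
Total bitrate: 59.512 Mbps.
File: 59.512 Mbps × 420 s = 24995.0 Mb.
With 5% container overhead: ×1.05. → 26244.8 Mb.
At 25 Mbps: 26244.8 / 25 = 1049.8 s ≈ 17.5 minutes.

17.5 minutes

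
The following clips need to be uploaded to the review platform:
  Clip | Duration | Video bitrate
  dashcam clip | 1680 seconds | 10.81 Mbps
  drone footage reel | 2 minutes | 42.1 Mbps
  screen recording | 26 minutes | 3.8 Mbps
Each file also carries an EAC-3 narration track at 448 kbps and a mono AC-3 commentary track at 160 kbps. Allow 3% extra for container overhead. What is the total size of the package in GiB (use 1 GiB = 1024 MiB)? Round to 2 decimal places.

Audio total: 448 + 160 = 608 kbps = 0.608 Mbps.
dashcam clip: 11.418 Mbps × 1680 s × 1.03 = 19757.7 Mb
drone footage reel: 42.708 Mbps × 120 s × 1.03 = 5278.7 Mb
screen recording: 4.408 Mbps × 1560 s × 1.03 = 7082.8 Mb
Total: 32119.2 Mb = 4014.9 MB.
= 3.739 GiB.

3.74 GiB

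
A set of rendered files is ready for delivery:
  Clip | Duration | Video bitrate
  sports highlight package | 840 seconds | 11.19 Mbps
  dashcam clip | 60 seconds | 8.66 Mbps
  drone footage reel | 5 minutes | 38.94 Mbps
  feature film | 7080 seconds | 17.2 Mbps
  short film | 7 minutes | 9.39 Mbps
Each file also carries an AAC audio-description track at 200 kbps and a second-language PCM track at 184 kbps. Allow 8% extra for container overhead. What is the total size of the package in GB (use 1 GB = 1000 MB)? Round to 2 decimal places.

20.34 GB

Audio total: 200 + 184 = 384 kbps = 0.384 Mbps.
sports highlight package: 11.574 Mbps × 840 s × 1.08 = 10499.9 Mb
dashcam clip: 9.044 Mbps × 60 s × 1.08 = 586.1 Mb
drone footage reel: 39.324 Mbps × 300 s × 1.08 = 12741.0 Mb
feature film: 17.584 Mbps × 7080 s × 1.08 = 134454.3 Mb
short film: 9.774 Mbps × 420 s × 1.08 = 4433.5 Mb
Total: 162714.7 Mb = 20339.3 MB.
= 20.34 GB.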